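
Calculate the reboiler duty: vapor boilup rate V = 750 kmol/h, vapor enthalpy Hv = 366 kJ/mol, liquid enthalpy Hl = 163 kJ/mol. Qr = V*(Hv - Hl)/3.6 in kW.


Qr = 750 * (366 - 163) / 3.6 = 750 * 203 / 3.6 = 42290

42290 kW


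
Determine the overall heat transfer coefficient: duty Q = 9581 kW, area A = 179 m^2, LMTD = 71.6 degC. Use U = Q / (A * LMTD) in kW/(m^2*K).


From Q = U*A*LMTD, U = Q / (A * LMTD)
U = 9581 / (179 * 71.6) = 9581 / 12816.4 = 0.7476

0.7476 kW/(m^2*K)


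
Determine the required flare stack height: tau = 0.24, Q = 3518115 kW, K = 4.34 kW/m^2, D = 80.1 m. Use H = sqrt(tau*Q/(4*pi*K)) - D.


tau*Q/(4*pi*K) = 0.24 * 3518115 / (4 * pi * 4.34) = 15481.8
sqrt(15481.8) = 124.426
H = 124.426 - 80.1 = 44.33

44.33 m


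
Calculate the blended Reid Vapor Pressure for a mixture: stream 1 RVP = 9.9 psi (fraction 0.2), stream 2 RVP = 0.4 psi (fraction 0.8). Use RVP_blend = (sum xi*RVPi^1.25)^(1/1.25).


Chevron index: RVP_blend = (sum xi*RVPi^1.25)^(1/1.25)
RVP^1.25 terms: 0.2 * 9.9^1.25 + 0.8 * 0.4^1.25 = 3.76664
RVP_blend = 3.76664^(1/1.25) = 2.889

2.889 psi


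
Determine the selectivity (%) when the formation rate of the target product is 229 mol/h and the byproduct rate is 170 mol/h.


Selectivity = desired / (desired + undesired) * 100
Total products = 229 + 170 = 399 mol/h
S = 229 / 399 * 100
= 0.5739 * 100
= 57.39 %

57.39 %


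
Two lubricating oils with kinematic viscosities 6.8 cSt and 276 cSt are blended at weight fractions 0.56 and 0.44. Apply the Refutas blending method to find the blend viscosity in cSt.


Refutas method: VBN_i = 14.534*ln(ln(visc_i + 0.8)) + 10.975, blended linearly by mass fraction; since VBN is linear in VBI_i = ln(ln(visc_i + 0.8)) and the fractions sum to 1, blend VBI directly: visc = exp(exp(VBI_blend)) - 0.8
VBI_1 = ln(ln(6.8 + 0.8)) = 0.707123
VBI_2 = ln(ln(276 + 0.8)) = 1.72692
VBI_blend = 0.56 * 0.707123 + 0.44 * 1.72692 = 1.15583
visc_blend = exp(exp(1.15583)) - 0.8 = 23.17

23.17 cSt


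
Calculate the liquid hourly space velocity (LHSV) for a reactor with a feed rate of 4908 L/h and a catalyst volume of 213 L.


LHSV = volumetric feed rate / catalyst volume
= 4908 L/h / 213 L
= 23.04 h^-1

23.04 h^-1


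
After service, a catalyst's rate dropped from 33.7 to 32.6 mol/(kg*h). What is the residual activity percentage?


Activity (%) = (rate_used / rate_fresh) * 100
rate_used = 32.6, rate_fresh = 33.7
= (32.6 / 33.7) * 100
= 0.9674 * 100 = 96.74

96.74 %


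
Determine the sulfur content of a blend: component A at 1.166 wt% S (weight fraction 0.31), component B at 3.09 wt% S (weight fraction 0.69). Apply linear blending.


Linear sulfur blending: S_blend = x1*S1 + x2*S2
Contribution 1: 0.31 * 1.166 = 0.36146 wt%
Contribution 2: 0.69 * 3.09 = 2.1321 wt%
S_blend = 0.36146 + 2.1321 = 2.49356

2.49356 wt%


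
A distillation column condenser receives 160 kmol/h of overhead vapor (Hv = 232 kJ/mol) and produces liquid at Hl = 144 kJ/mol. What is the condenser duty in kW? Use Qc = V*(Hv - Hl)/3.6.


Qc = 160 * (232 - 144) / 3.6 = 160 * 88 / 3.6 = 3911

3911 kW


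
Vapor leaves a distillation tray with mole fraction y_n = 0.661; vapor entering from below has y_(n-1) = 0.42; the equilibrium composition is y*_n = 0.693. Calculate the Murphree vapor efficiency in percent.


Murphree vapor efficiency: EMV = (y_n - y_(n-1)) / (y*_n - y_(n-1)) * 100
EMV = (0.661 - 0.42) / (0.693 - 0.42) * 100 = 0.241 / 0.273 * 100 = 88.28

88.28 %


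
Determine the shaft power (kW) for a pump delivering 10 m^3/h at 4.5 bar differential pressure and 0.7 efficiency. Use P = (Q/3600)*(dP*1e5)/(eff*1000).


Q = 10 / 3600 = 0.00277778 m^3/s
P = 0.00277778 * (4.5 * 1e5) / 0.7 / 1000 = 1.786

1.786 kW


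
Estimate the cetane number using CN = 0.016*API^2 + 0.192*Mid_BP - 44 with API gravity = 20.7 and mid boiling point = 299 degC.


CN = 0.016 * 20.7^2 + 0.192 * 299 - 44
CN = 6.85584 + 57.408 - 44 = 20.26384

20.26384


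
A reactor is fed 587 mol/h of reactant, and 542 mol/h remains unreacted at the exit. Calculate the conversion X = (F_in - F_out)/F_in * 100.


X = (F_in - F_out) / F_in * 100
Moles reacted = 587 - 542 = 45
X = 45 / 587 * 100
= 0.07666 * 100
= 7.666 %

7.666 %


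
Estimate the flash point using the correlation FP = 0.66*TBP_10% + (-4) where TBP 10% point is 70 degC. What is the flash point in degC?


FP = 0.66 * 70 + (-4) = 42.2

42.2 degC


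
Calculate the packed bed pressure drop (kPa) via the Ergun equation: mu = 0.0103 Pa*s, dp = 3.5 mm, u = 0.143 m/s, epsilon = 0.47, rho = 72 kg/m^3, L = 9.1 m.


dp = 3.5 mm = 0.0035 m
Viscous term = 150*0.0103*0.143*(1-0.47)^2 / (0.0035^2*0.47^3) = 48796.3
Inertial term = 1.75*72*0.143^2*(1-0.47) / (0.0035*0.47^3) = 3758
dP/L = 48796.3 + 3758 = 52554.3 Pa/m
dP = 52554.3 * 9.1 / 1000 = 478.2 kPa

478.2 kPa


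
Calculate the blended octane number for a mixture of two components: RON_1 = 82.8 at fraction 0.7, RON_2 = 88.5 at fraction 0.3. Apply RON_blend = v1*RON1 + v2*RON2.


Linear blending: RON_blend = sum(vi * RONi)
Contribution 1: 0.7 * 82.8 = 57.96
Contribution 2: 0.3 * 88.5 = 26.55
RON_blend = 57.96 + 26.55 = 84.51

84.51


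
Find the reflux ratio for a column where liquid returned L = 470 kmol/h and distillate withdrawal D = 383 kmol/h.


Reflux ratio definition: R = L / D (liquid returned / distillate withdrawn)
L = 470 kmol/h, D = 383 kmol/h
R = 470 / 383 = 1.227

1.227


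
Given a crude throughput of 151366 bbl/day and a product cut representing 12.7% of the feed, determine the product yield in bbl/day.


Crude throughput = 151366 bbl/day
Fraction yield = 12.7%
yield = throughput * fraction / 100
yield = 151366 * 12.7 / 100 = 19223.482

19223.482 bbl/day


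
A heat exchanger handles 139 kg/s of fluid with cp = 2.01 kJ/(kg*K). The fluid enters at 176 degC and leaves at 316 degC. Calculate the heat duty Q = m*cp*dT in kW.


Q = m_dot * cp * delta_T
delta_T = 316 - 176 = 140 K
Q = 139 * 2.01 * 140
= 279.39 * 140
= 39114.6 kW

39114.6 kW


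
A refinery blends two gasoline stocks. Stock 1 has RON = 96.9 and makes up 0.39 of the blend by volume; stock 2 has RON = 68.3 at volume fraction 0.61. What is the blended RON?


Linear blending: RON_blend = sum(vi * RONi)
Contribution 1: 0.39 * 96.9 = 37.791
Contribution 2: 0.61 * 68.3 = 41.663
RON_blend = 37.791 + 41.663 = 79.454

79.454


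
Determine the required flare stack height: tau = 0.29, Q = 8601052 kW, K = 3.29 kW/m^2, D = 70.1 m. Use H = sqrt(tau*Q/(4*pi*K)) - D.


tau*Q/(4*pi*K) = 0.29 * 8601052 / (4 * pi * 3.29) = 60331.5
sqrt(60331.5) = 245.625
H = 245.625 - 70.1 = 175.5

175.5 m


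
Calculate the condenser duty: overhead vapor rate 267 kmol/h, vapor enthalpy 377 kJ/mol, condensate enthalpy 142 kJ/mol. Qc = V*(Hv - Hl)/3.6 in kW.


Qc = 267 * (377 - 142) / 3.6 = 267 * 235 / 3.6 = 17430

17430 kW


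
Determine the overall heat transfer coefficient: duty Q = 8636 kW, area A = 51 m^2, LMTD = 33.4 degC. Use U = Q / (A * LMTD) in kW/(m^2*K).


From Q = U*A*LMTD, U = Q / (A * LMTD)
U = 8636 / (51 * 33.4) = 8636 / 1703.4 = 5.070

5.070 kW/(m^2*K)


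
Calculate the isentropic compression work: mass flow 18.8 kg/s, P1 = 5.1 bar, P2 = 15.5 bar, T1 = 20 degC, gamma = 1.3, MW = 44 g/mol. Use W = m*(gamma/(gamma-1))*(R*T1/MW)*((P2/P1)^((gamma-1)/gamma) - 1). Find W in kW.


Isentropic work: W = m*(gamma/(gamma-1))*(R*T1/MW)*((P2/P1)^((gamma-1)/gamma) - 1)
T1 = 20 + 273.15 = 293.15 K
Pressure ratio = 15.5 / 5.1 = 3.03922
Exponent = (1.3 - 1)/1.3 = 0.230769
(P2/P1)^exp - 1 = 3.03922^0.230769 - 1 = 0.292429
W = 18.8 * 1.3 / 0.3 * 8.314 * 293.15 / 44 * 0.292429 = 1320

1320 kW


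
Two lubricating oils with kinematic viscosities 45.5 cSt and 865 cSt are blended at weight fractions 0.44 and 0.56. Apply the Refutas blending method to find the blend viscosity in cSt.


Refutas method: VBN_i = 14.534*ln(ln(visc_i + 0.8)) + 10.975, blended linearly by mass fraction; since VBN is linear in VBI_i = ln(ln(visc_i + 0.8)) and the fractions sum to 1, blend VBI directly: visc = exp(exp(VBI_blend)) - 0.8
VBI_1 = ln(ln(45.5 + 0.8)) = 1.34421
VBI_2 = ln(ln(865 + 0.8)) = 1.91156
VBI_blend = 0.44 * 1.34421 + 0.56 * 1.91156 = 1.66193
visc_blend = exp(exp(1.66193)) - 0.8 = 193.5

193.5 cSt


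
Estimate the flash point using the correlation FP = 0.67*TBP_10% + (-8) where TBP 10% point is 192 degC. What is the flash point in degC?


FP = 0.67 * 192 + (-8) = 120.64

120.64 degC


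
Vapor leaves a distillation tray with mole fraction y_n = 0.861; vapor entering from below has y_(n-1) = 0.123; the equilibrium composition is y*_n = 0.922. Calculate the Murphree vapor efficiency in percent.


Murphree vapor efficiency: EMV = (y_n - y_(n-1)) / (y*_n - y_(n-1)) * 100
EMV = (0.861 - 0.123) / (0.922 - 0.123) * 100 = 0.738 / 0.799 * 100 = 92.37

92.37 %


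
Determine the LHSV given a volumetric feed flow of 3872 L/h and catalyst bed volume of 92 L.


LHSV = volumetric feed rate / catalyst volume
= 3872 L/h / 92 L
= 42.09 h^-1

42.09 h^-1


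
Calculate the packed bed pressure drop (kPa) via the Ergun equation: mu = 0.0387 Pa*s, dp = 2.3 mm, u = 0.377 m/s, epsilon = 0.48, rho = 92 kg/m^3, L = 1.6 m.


dp = 2.3 mm = 0.0023 m
Viscous term = 150*0.0387*0.377*(1-0.48)^2 / (0.0023^2*0.48^3) = 1011510
Inertial term = 1.75*92*0.377^2*(1-0.48) / (0.0023*0.48^3) = 46780
dP/L = 1011510 + 46780 = 1058290 Pa/m
dP = 1058290 * 1.6 / 1000 = 1693 kPa

1693 kPa


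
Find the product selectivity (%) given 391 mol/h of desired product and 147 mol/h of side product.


Selectivity = desired / (desired + undesired) * 100
Total products = 391 + 147 = 538 mol/h
S = 391 / 538 * 100
= 0.7268 * 100
= 72.68 %

72.68 %


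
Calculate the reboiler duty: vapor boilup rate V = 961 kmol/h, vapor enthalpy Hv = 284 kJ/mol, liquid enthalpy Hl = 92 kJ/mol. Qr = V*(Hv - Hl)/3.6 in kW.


Qr = 961 * (284 - 92) / 3.6 = 961 * 192 / 3.6 = 51250

51250 kW


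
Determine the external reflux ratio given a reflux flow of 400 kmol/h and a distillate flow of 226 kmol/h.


Reflux ratio definition: R = L / D (liquid returned / distillate withdrawn)
L = 400 kmol/h, D = 226 kmol/h
R = 400 / 226 = 1.770

1.770


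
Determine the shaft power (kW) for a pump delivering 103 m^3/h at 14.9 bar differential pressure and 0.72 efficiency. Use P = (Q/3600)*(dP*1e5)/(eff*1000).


Q = 103 / 3600 = 0.0286111 m^3/s
P = 0.0286111 * (14.9 * 1e5) / 0.72 / 1000 = 59.21

59.21 kW


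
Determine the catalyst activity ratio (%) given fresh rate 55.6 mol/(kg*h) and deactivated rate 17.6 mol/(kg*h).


Activity (%) = (rate_used / rate_fresh) * 100
rate_used = 17.6, rate_fresh = 55.6
= (17.6 / 55.6) * 100
= 0.3165 * 100 = 31.65

31.65 %


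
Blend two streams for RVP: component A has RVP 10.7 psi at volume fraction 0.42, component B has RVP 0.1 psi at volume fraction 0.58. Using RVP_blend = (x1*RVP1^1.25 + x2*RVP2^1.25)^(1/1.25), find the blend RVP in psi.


Chevron index: RVP_blend = (sum xi*RVPi^1.25)^(1/1.25)
RVP^1.25 terms: 0.42 * 10.7^1.25 + 0.58 * 0.1^1.25 = 8.16053
RVP_blend = 8.16053^(1/1.25) = 5.363

5.363 psi


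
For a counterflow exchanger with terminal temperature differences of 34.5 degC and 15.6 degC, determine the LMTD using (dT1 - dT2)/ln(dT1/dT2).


LMTD = (dT1 - dT2) / ln(dT1/dT2)
= (34.5 - 15.6) / ln(34.5 / 15.6) = 18.9 / 0.793688 = 23.81

23.81 degC


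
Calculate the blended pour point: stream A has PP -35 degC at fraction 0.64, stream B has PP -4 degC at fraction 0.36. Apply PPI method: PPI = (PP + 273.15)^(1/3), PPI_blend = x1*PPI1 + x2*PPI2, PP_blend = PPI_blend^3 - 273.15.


PPI_1 = (-35 + 273.15)^(1/3) = 6.198456
PPI_2 = (-4 + 273.15)^(1/3) = 6.456514
PPI_blend = 0.64 * 6.198456 + 0.36 * 6.456514 = 6.291357
PP_blend = 6.291357^3 - 273.15 = 249.0193 - 273.15 = -24.13

-24.13 degC


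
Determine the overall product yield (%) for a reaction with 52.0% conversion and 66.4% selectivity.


Overall yield = conversion (%) * selectivity (%) / 100
Conversion = 52.0%, Selectivity = 66.4%
Y = 52.0 * 66.4 / 100
= 34.528 %

34.528 %


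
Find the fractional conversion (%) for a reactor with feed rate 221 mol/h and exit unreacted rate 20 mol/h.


X = (F_in - F_out) / F_in * 100
Moles reacted = 221 - 20 = 201
X = 201 / 221 * 100
= 0.9095 * 100
= 90.95 %

90.95 %


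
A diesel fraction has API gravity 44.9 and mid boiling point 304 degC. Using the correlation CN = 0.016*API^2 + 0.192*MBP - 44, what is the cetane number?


CN = 0.016 * 44.9^2 + 0.192 * 304 - 44
CN = 32.25616 + 58.368 - 44 = 46.62416

46.62416


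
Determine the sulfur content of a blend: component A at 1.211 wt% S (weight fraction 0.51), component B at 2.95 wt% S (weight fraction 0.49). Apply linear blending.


Linear sulfur blending: S_blend = x1*S1 + x2*S2
Contribution 1: 0.51 * 1.211 = 0.61761 wt%
Contribution 2: 0.49 * 2.95 = 1.4455 wt%
S_blend = 0.61761 + 1.4455 = 2.06311

2.06311 wt%


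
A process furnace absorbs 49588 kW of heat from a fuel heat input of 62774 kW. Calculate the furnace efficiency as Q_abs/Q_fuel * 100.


Furnace efficiency = Q_absorbed / Q_fuel * 100
= 49588 / 62774 * 100 = 78.99

78.99 %


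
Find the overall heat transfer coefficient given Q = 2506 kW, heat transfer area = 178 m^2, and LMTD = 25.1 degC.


From Q = U*A*LMTD, U = Q / (A * LMTD)
U = 2506 / (178 * 25.1) = 2506 / 4467.8 = 0.5609

0.5609 kW/(m^2*K)


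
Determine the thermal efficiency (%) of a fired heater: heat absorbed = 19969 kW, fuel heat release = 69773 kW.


Furnace efficiency = Q_absorbed / Q_fuel * 100
= 19969 / 69773 * 100 = 28.62

28.62 %


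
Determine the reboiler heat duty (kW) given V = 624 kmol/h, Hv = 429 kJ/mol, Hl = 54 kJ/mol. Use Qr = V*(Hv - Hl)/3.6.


Qr = 624 * (429 - 54) / 3.6 = 624 * 375 / 3.6 = 65000

65000 kW


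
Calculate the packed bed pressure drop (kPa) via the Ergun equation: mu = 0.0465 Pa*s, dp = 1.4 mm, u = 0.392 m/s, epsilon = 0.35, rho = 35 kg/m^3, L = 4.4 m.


dp = 1.4 mm = 0.0014 m
Viscous term = 150*0.0465*0.392*(1-0.35)^2 / (0.0014^2*0.35^3) = 13746600
Inertial term = 1.75*35*0.392^2*(1-0.35) / (0.0014*0.35^3) = 101920
dP/L = 13746600 + 101920 = 13848500 Pa/m
dP = 13848500 * 4.4 / 1000 = 60930 kPa

60930 kPa


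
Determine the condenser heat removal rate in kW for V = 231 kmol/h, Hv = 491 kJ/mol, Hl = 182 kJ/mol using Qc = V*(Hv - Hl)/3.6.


Qc = 231 * (491 - 182) / 3.6 = 231 * 309 / 3.6 = 19830

19830 kW


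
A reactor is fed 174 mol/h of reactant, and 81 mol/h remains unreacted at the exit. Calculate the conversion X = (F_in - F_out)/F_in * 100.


X = (F_in - F_out) / F_in * 100
Moles reacted = 174 - 81 = 93
X = 93 / 174 * 100
= 0.5345 * 100
= 53.45 %

53.45 %


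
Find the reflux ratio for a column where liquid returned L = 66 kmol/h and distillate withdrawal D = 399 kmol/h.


Reflux ratio definition: R = L / D (liquid returned / distillate withdrawn)
L = 66 kmol/h, D = 399 kmol/h
R = 66 / 399 = 0.1654

0.1654


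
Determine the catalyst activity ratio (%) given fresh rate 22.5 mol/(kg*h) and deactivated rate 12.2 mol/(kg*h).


Activity (%) = (rate_used / rate_fresh) * 100
rate_used = 12.2, rate_fresh = 22.5
= (12.2 / 22.5) * 100
= 0.5422 * 100 = 54.22

54.22 %


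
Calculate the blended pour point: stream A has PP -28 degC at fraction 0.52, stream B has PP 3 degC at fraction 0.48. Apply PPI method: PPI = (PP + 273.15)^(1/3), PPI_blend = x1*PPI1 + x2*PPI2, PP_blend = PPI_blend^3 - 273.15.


PPI_1 = (-28 + 273.15)^(1/3) = 6.258601
PPI_2 = (3 + 273.15)^(1/3) = 6.512009
PPI_blend = 0.52 * 6.258601 + 0.48 * 6.512009 = 6.380237
PP_blend = 6.380237^3 - 273.15 = 259.723 - 273.15 = -13.43

-13.43 degC


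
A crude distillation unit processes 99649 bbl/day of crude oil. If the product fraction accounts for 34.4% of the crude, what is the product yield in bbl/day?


Crude throughput = 99649 bbl/day
Fraction yield = 34.4%
yield = throughput * fraction / 100
yield = 99649 * 34.4 / 100 = 34279.256

34279.256 bbl/day


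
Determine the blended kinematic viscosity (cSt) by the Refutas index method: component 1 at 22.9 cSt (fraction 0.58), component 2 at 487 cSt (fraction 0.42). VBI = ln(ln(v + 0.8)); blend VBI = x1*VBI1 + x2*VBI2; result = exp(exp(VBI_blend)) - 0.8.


Refutas method: VBN_i = 14.534*ln(ln(visc_i + 0.8)) + 10.975, blended linearly by mass fraction; since VBN is linear in VBI_i = ln(ln(visc_i + 0.8)) and the fractions sum to 1, blend VBI directly: visc = exp(exp(VBI_blend)) - 0.8
VBI_1 = ln(ln(22.9 + 0.8)) = 1.1523
VBI_2 = ln(ln(487 + 0.8)) = 1.82292
VBI_blend = 0.58 * 1.1523 + 0.42 * 1.82292 = 1.43396
visc_blend = exp(exp(1.43396)) - 0.8 = 65.57

65.57 cSt


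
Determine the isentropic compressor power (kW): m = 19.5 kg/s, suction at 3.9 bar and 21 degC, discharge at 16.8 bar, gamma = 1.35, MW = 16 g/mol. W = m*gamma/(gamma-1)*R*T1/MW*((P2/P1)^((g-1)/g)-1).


Isentropic work: W = m*(gamma/(gamma-1))*(R*T1/MW)*((P2/P1)^((gamma-1)/gamma) - 1)
T1 = 21 + 273.15 = 294.15 K
Pressure ratio = 16.8 / 3.9 = 4.30769
Exponent = (1.35 - 1)/1.35 = 0.259259
(P2/P1)^exp - 1 = 4.30769^0.259259 - 1 = 0.460271
W = 19.5 * 1.35 / 0.35 * 8.314 * 294.15 / 16 * 0.460271 = 5291

5291 kW


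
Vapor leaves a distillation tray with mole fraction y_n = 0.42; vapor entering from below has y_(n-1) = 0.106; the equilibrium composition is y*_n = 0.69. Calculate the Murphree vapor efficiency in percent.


Murphree vapor efficiency: EMV = (y_n - y_(n-1)) / (y*_n - y_(n-1)) * 100
EMV = (0.42 - 0.106) / (0.69 - 0.106) * 100 = 0.314 / 0.584 * 100 = 53.77

53.77 %


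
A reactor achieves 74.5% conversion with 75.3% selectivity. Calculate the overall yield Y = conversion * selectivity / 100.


Overall yield = conversion (%) * selectivity (%) / 100
Conversion = 74.5%, Selectivity = 75.3%
Y = 74.5 * 75.3 / 100
= 56.0985 %

56.0985 %


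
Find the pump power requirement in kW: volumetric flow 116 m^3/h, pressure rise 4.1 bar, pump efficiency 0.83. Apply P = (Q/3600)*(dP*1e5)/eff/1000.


Q = 116 / 3600 = 0.0322222 m^3/s
P = 0.0322222 * (4.1 * 1e5) / 0.83 / 1000 = 15.92

15.92 kW


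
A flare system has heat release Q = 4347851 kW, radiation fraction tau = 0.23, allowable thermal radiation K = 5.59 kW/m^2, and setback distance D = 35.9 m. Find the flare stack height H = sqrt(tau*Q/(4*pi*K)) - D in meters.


tau*Q/(4*pi*K) = 0.23 * 4347851 / (4 * pi * 5.59) = 14235.8
sqrt(14235.8) = 119.314
H = 119.314 - 35.9 = 83.41

83.41 m


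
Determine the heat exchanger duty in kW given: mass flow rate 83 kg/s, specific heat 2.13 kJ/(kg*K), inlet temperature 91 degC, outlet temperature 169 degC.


Q = m_dot * cp * delta_T
delta_T = 169 - 91 = 78 K
Q = 83 * 2.13 * 78
= 176.79 * 78
= 13789.62 kW

13789.62 kW


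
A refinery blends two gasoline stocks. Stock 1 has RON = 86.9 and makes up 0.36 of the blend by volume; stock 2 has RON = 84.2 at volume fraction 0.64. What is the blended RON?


Linear blending: RON_blend = sum(vi * RONi)
Contribution 1: 0.36 * 86.9 = 31.284
Contribution 2: 0.64 * 84.2 = 53.888
RON_blend = 31.284 + 53.888 = 85.172

85.172


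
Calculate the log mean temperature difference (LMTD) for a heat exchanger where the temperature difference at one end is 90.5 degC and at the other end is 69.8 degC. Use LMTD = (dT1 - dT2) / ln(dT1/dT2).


LMTD = (dT1 - dT2) / ln(dT1/dT2)
= (90.5 - 69.8) / ln(90.5 / 69.8) = 20.7 / 0.259716 = 79.70

79.70 degC


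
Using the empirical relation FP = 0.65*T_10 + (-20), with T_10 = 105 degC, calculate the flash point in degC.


FP = 0.65 * 105 + (-20) = 48.25

48.25 degC


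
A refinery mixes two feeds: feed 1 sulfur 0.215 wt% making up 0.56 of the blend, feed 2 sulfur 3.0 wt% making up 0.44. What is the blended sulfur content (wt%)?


Linear sulfur blending: S_blend = x1*S1 + x2*S2
Contribution 1: 0.56 * 0.215 = 0.1204 wt%
Contribution 2: 0.44 * 3.0 = 1.32 wt%
S_blend = 0.1204 + 1.32 = 1.4404

1.4404 wt%


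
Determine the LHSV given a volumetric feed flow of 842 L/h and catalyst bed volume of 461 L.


LHSV = volumetric feed rate / catalyst volume
= 842 L/h / 461 L
= 1.826 h^-1

1.826 h^-1


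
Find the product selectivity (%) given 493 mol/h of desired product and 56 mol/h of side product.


Selectivity = desired / (desired + undesired) * 100
Total products = 493 + 56 = 549 mol/h
S = 493 / 549 * 100
= 0.8980 * 100
= 89.80 %

89.80 %


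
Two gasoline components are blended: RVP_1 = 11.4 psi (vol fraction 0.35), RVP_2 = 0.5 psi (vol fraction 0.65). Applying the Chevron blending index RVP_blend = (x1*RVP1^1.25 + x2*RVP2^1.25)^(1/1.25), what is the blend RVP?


Chevron index: RVP_blend = (sum xi*RVPi^1.25)^(1/1.25)
RVP^1.25 terms: 0.35 * 11.4^1.25 + 0.65 * 0.5^1.25 = 7.6049
RVP_blend = 7.6049^(1/1.25) = 5.068

5.068 psi


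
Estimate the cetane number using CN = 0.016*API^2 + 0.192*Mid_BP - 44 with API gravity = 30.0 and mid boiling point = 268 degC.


CN = 0.016 * 30.0^2 + 0.192 * 268 - 44
CN = 14.4 + 51.456 - 44 = 21.856

21.856


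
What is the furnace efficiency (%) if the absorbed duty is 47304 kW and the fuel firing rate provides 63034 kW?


Furnace efficiency = Q_absorbed / Q_fuel * 100
= 47304 / 63034 * 100 = 75.05

75.05 %


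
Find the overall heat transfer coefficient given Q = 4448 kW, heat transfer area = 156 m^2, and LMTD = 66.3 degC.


From Q = U*A*LMTD, U = Q / (A * LMTD)
U = 4448 / (156 * 66.3) = 4448 / 10342.8 = 0.4301

0.4301 kW/(m^2*K)


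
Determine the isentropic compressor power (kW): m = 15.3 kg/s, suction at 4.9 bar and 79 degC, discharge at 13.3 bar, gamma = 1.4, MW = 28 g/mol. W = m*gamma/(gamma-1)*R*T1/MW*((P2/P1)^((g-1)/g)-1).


Isentropic work: W = m*(gamma/(gamma-1))*(R*T1/MW)*((P2/P1)^((gamma-1)/gamma) - 1)
T1 = 79 + 273.15 = 352.15 K
Pressure ratio = 13.3 / 4.9 = 2.71429
Exponent = (1.4 - 1)/1.4 = 0.285714
(P2/P1)^exp - 1 = 2.71429^0.285714 - 1 = 0.330153
W = 15.3 * 1.4 / 0.4 * 8.314 * 352.15 / 28 * 0.330153 = 1849

1849 kW


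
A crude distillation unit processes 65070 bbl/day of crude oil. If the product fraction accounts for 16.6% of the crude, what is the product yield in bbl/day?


Crude throughput = 65070 bbl/day
Fraction yield = 16.6%
yield = throughput * fraction / 100
yield = 65070 * 16.6 / 100 = 10801.62

10801.62 bbl/day


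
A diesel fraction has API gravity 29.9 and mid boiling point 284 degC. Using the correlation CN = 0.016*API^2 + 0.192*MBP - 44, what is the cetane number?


CN = 0.016 * 29.9^2 + 0.192 * 284 - 44
CN = 14.30416 + 54.528 - 44 = 24.83216

24.83216


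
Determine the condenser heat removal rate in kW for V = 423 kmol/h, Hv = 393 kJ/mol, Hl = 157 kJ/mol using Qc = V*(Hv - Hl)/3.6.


Qc = 423 * (393 - 157) / 3.6 = 423 * 236 / 3.6 = 27730

27730 kW


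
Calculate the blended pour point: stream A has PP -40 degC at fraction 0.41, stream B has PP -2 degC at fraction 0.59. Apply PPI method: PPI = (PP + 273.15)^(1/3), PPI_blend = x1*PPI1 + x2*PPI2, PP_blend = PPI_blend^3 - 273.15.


PPI_1 = (-40 + 273.15)^(1/3) = 6.15477
PPI_2 = (-2 + 273.15)^(1/3) = 6.472467
PPI_blend = 0.41 * 6.15477 + 0.59 * 6.472467 = 6.342211
PP_blend = 6.342211^3 - 273.15 = 255.1068 - 273.15 = -18.04

-18.04 degC


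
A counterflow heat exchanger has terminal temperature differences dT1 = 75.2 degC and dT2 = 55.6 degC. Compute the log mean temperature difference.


LMTD = (dT1 - dT2) / ln(dT1/dT2)
= (75.2 - 55.6) / ln(75.2 / 55.6) = 19.6 / 0.301968 = 64.91

64.91 degC


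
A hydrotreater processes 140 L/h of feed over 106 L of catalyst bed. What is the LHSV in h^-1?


LHSV = volumetric feed rate / catalyst volume
= 140 L/h / 106 L
= 1.321 h^-1

1.321 h^-1


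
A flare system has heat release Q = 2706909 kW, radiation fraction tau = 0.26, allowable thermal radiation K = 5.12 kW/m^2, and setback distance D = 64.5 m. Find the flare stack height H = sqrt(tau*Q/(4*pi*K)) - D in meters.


tau*Q/(4*pi*K) = 0.26 * 2706909 / (4 * pi * 5.12) = 10938.7
sqrt(10938.7) = 104.588
H = 104.588 - 64.5 = 40.09

40.09 m


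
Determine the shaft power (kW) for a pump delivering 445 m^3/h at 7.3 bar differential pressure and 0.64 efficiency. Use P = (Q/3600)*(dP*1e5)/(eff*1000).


Q = 445 / 3600 = 0.123611 m^3/s
P = 0.123611 * (7.3 * 1e5) / 0.64 / 1000 = 141.0

141.0 kW


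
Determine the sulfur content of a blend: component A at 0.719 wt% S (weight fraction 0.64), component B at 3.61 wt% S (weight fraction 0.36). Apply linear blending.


Linear sulfur blending: S_blend = x1*S1 + x2*S2
Contribution 1: 0.64 * 0.719 = 0.46016 wt%
Contribution 2: 0.36 * 3.61 = 1.2996 wt%
S_blend = 0.46016 + 1.2996 = 1.75976

1.75976 wt%


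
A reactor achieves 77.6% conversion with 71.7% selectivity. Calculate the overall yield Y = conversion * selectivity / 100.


Overall yield = conversion (%) * selectivity (%) / 100
Conversion = 77.6%, Selectivity = 71.7%
Y = 77.6 * 71.7 / 100
= 55.6392 %

55.6392 %


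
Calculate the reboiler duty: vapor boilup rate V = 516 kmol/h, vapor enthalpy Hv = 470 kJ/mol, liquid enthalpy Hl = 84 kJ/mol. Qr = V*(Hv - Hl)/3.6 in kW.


Qr = 516 * (470 - 84) / 3.6 = 516 * 386 / 3.6 = 55330

55330 kW


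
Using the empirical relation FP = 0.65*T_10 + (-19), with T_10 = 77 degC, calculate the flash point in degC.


FP = 0.65 * 77 + (-19) = 31.05

31.05 degC


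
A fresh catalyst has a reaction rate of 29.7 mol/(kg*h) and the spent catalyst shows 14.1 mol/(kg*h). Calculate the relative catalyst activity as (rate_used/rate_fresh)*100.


Activity (%) = (rate_used / rate_fresh) * 100
rate_used = 14.1, rate_fresh = 29.7
= (14.1 / 29.7) * 100
= 0.4747 * 100 = 47.47

47.47 %


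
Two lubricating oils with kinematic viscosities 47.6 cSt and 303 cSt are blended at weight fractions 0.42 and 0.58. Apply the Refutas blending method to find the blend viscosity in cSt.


Refutas method: VBN_i = 14.534*ln(ln(visc_i + 0.8)) + 10.975, blended linearly by mass fraction; since VBN is linear in VBI_i = ln(ln(visc_i + 0.8)) and the fractions sum to 1, blend VBI directly: visc = exp(exp(VBI_blend)) - 0.8
VBI_1 = ln(ln(47.6 + 0.8)) = 1.35571
VBI_2 = ln(ln(303 + 0.8)) = 1.74333
VBI_blend = 0.42 * 1.35571 + 0.58 * 1.74333 = 1.58053
visc_blend = exp(exp(1.58053)) - 0.8 = 127.9

127.9 cSt


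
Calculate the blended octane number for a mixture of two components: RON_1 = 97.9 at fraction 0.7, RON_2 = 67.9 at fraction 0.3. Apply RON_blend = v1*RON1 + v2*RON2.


Linear blending: RON_blend = sum(vi * RONi)
Contribution 1: 0.7 * 97.9 = 68.53
Contribution 2: 0.3 * 67.9 = 20.37
RON_blend = 68.53 + 20.37 = 88.9

88.9


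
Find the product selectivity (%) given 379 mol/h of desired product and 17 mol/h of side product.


Selectivity = desired / (desired + undesired) * 100
Total products = 379 + 17 = 396 mol/h
S = 379 / 396 * 100
= 0.9571 * 100
= 95.71 %

95.71 %


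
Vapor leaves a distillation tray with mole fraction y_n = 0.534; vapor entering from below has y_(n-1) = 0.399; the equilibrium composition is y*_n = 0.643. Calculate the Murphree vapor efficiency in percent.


Murphree vapor efficiency: EMV = (y_n - y_(n-1)) / (y*_n - y_(n-1)) * 100
EMV = (0.534 - 0.399) / (0.643 - 0.399) * 100 = 0.135 / 0.244 * 100 = 55.33

55.33 %


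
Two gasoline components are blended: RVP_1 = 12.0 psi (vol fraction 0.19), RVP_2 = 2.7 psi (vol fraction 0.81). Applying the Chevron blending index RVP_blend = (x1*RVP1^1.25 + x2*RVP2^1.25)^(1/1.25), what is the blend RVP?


Chevron index: RVP_blend = (sum xi*RVPi^1.25)^(1/1.25)
RVP^1.25 terms: 0.19 * 12.0^1.25 + 0.81 * 2.7^1.25 = 7.04699
RVP_blend = 7.04699^(1/1.25) = 4.769

4.769 psi


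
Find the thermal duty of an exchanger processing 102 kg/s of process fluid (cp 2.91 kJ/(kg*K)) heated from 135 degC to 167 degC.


Q = m_dot * cp * delta_T
delta_T = 167 - 135 = 32 K
Q = 102 * 2.91 * 32
= 296.82 * 32
= 9498.24 kW

9498.24 kW


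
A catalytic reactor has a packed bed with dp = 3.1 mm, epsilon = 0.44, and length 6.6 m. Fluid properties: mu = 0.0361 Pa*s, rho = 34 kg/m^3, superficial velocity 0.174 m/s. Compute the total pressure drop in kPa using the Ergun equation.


dp = 3.1 mm = 0.0031 m
Viscous term = 150*0.0361*0.174*(1-0.44)^2 / (0.0031^2*0.44^3) = 360946
Inertial term = 1.75*34*0.174^2*(1-0.44) / (0.0031*0.44^3) = 3820.18
dP/L = 360946 + 3820.18 = 364766 Pa/m
dP = 364766 * 6.6 / 1000 = 2407 kPa

2407 kPa


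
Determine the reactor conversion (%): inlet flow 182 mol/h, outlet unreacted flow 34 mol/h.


X = (F_in - F_out) / F_in * 100
Moles reacted = 182 - 34 = 148
X = 148 / 182 * 100
= 0.8132 * 100
= 81.32 %

81.32 %


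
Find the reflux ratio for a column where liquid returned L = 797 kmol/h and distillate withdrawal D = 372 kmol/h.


Reflux ratio definition: R = L / D (liquid returned / distillate withdrawn)
L = 797 kmol/h, D = 372 kmol/h
R = 797 / 372 = 2.142

2.142


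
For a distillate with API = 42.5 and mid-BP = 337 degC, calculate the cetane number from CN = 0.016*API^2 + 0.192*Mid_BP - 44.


CN = 0.016 * 42.5^2 + 0.192 * 337 - 44
CN = 28.9 + 64.704 - 44 = 49.604

49.604


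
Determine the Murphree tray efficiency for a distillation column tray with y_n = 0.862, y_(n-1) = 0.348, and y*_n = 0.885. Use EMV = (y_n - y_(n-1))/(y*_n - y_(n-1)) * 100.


Murphree vapor efficiency: EMV = (y_n - y_(n-1)) / (y*_n - y_(n-1)) * 100
EMV = (0.862 - 0.348) / (0.885 - 0.348) * 100 = 0.514 / 0.537 * 100 = 95.72

95.72 %


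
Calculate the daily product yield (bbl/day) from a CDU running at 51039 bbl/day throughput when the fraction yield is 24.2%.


Crude throughput = 51039 bbl/day
Fraction yield = 24.2%
yield = throughput * fraction / 100
yield = 51039 * 24.2 / 100 = 12351.438

12351.438 bbl/day


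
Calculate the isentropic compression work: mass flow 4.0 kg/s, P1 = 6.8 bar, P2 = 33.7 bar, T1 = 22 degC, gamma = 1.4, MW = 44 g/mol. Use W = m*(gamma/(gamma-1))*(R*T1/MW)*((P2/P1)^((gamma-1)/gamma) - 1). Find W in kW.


Isentropic work: W = m*(gamma/(gamma-1))*(R*T1/MW)*((P2/P1)^((gamma-1)/gamma) - 1)
T1 = 22 + 273.15 = 295.15 K
Pressure ratio = 33.7 / 6.8 = 4.95588
Exponent = (1.4 - 1)/1.4 = 0.285714
(P2/P1)^exp - 1 = 4.95588^0.285714 - 1 = 0.579813
W = 4.0 * 1.4 / 0.4 * 8.314 * 295.15 / 44 * 0.579813 = 452.7

452.7 kW


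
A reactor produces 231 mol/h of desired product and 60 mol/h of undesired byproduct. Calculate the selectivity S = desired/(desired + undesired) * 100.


Selectivity = desired / (desired + undesired) * 100
Total products = 231 + 60 = 291 mol/h
S = 231 / 291 * 100
= 0.7938 * 100
= 79.38 %

79.38 %


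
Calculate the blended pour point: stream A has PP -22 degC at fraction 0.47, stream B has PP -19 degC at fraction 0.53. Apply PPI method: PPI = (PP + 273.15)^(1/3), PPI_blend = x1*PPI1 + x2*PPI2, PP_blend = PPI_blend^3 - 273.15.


PPI_1 = (-22 + 273.15)^(1/3) = 6.30925
PPI_2 = (-19 + 273.15)^(1/3) = 6.334272
PPI_blend = 0.47 * 6.30925 + 0.53 * 6.334272 = 6.322512
PP_blend = 6.322512^3 - 273.15 = 252.7371 - 273.15 = -20.41

-20.41 degC


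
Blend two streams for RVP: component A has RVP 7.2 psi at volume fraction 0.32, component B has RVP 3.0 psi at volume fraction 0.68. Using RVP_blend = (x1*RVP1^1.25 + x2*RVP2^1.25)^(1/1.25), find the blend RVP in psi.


Chevron index: RVP_blend = (sum xi*RVPi^1.25)^(1/1.25)
RVP^1.25 terms: 0.32 * 7.2^1.25 + 0.68 * 3.0^1.25 = 6.45891
RVP_blend = 6.45891^(1/1.25) = 4.448

4.448 psi


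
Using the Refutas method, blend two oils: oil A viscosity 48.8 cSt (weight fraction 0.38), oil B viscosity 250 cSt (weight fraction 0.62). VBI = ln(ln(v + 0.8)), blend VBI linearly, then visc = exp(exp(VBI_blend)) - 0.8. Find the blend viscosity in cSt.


Refutas method: VBN_i = 14.534*ln(ln(visc_i + 0.8)) + 10.975, blended linearly by mass fraction; since VBN is linear in VBI_i = ln(ln(visc_i + 0.8)) and the fractions sum to 1, blend VBI directly: visc = exp(exp(VBI_blend)) - 0.8
VBI_1 = ln(ln(48.8 + 0.8)) = 1.362
VBI_2 = ln(ln(250 + 0.8)) = 1.70922
VBI_blend = 0.38 * 1.362 + 0.62 * 1.70922 = 1.57728
visc_blend = exp(exp(1.57728)) - 0.8 = 125.9

125.9 cSt


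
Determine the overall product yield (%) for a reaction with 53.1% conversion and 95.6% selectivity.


Overall yield = conversion (%) * selectivity (%) / 100
Conversion = 53.1%, Selectivity = 95.6%
Y = 53.1 * 95.6 / 100
= 50.7636 %

50.7636 %


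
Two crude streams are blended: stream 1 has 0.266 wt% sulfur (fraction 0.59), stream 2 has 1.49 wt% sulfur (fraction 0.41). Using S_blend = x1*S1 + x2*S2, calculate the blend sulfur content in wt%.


Linear sulfur blending: S_blend = x1*S1 + x2*S2
Contribution 1: 0.59 * 0.266 = 0.15694 wt%
Contribution 2: 0.41 * 1.49 = 0.6109 wt%
S_blend = 0.15694 + 0.6109 = 0.76784

0.76784 wt%


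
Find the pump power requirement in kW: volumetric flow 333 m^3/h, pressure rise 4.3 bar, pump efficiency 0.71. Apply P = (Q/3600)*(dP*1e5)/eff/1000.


Q = 333 / 3600 = 0.0925 m^3/s
P = 0.0925 * (4.3 * 1e5) / 0.71 / 1000 = 56.02

56.02 kW


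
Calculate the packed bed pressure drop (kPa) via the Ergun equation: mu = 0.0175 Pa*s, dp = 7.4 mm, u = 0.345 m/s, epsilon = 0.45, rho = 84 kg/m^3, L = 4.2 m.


dp = 7.4 mm = 0.0074 m
Viscous term = 150*0.0175*0.345*(1-0.45)^2 / (0.0074^2*0.45^3) = 54900.1
Inertial term = 1.75*84*0.345^2*(1-0.45) / (0.0074*0.45^3) = 14270.8
dP/L = 54900.1 + 14270.8 = 69170.9 Pa/m
dP = 69170.9 * 4.2 / 1000 = 290.5 kPa

290.5 kPa


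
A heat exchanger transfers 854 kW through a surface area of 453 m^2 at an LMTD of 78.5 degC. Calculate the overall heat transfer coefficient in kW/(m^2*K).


From Q = U*A*LMTD, U = Q / (A * LMTD)
U = 854 / (453 * 78.5) = 854 / 35560.5 = 0.02402

0.02402 kW/(m^2*K)


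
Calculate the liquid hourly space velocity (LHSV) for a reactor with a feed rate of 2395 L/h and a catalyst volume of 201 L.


LHSV = volumetric feed rate / catalyst volume
= 2395 L/h / 201 L
= 11.92 h^-1

11.92 h^-1


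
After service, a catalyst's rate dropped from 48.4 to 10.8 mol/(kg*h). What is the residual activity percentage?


Activity (%) = (rate_used / rate_fresh) * 100
rate_used = 10.8, rate_fresh = 48.4
= (10.8 / 48.4) * 100
= 0.2231 * 100 = 22.31

22.31 %


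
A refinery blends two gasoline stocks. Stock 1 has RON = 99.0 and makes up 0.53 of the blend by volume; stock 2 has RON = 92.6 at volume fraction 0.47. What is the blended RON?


Linear blending: RON_blend = sum(vi * RONi)
Contribution 1: 0.53 * 99.0 = 52.47
Contribution 2: 0.47 * 92.6 = 43.522
RON_blend = 52.47 + 43.522 = 95.992

95.992


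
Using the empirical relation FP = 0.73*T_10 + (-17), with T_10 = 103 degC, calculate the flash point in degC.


FP = 0.73 * 103 + (-17) = 58.19

58.19 degC


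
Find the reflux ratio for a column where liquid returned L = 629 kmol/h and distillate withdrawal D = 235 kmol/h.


Reflux ratio definition: R = L / D (liquid returned / distillate withdrawn)
L = 629 kmol/h, D = 235 kmol/h
R = 629 / 235 = 2.677

2.677


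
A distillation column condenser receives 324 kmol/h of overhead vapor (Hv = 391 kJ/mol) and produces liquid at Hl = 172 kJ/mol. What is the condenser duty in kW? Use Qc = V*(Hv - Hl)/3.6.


Qc = 324 * (391 - 172) / 3.6 = 324 * 219 / 3.6 = 19710

19710 kW


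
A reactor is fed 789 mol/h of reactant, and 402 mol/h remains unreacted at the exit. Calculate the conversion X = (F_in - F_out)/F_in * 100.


X = (F_in - F_out) / F_in * 100
Moles reacted = 789 - 402 = 387
X = 387 / 789 * 100
= 0.4905 * 100
= 49.05 %

49.05 %


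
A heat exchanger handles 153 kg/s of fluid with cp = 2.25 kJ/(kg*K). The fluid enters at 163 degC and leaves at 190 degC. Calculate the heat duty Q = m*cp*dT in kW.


Q = m_dot * cp * delta_T
delta_T = 190 - 163 = 27 K
Q = 153 * 2.25 * 27
= 344.25 * 27
= 9294.75 kW

9294.75 kW


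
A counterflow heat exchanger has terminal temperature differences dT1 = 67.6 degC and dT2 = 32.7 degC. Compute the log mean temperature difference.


LMTD = (dT1 - dT2) / ln(dT1/dT2)
= (67.6 - 32.7) / ln(67.6 / 32.7) = 34.9 / 0.726233 = 48.06

48.06 degC


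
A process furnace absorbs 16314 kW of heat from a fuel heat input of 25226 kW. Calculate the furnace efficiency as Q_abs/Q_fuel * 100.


Furnace efficiency = Q_absorbed / Q_fuel * 100
= 16314 / 25226 * 100 = 64.67

64.67 %


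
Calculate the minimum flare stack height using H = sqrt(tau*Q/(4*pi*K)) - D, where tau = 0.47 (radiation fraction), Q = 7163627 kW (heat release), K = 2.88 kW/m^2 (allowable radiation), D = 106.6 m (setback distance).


tau*Q/(4*pi*K) = 0.47 * 7163627 / (4 * pi * 2.88) = 93031.2
sqrt(93031.2) = 305.01
H = 305.01 - 106.6 = 198.4

198.4 m


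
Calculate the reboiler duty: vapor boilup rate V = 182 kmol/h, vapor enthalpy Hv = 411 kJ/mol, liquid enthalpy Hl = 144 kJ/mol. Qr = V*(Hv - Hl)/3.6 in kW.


Qr = 182 * (411 - 144) / 3.6 = 182 * 267 / 3.6 = 13500

13500 kW


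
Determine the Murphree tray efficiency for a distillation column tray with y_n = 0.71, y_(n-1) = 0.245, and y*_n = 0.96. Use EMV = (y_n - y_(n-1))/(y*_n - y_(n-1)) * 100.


Murphree vapor efficiency: EMV = (y_n - y_(n-1)) / (y*_n - y_(n-1)) * 100
EMV = (0.71 - 0.245) / (0.96 - 0.245) * 100 = 0.465 / 0.715 * 100 = 65.03

65.03 %


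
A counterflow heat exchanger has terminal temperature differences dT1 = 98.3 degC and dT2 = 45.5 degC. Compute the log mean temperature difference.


LMTD = (dT1 - dT2) / ln(dT1/dT2)
= (98.3 - 45.5) / ln(98.3 / 45.5) = 52.8 / 0.770312 = 68.54

68.54 degC


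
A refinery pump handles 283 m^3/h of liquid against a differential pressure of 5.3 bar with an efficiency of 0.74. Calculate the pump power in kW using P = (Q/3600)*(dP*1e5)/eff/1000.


Q = 283 / 3600 = 0.0786111 m^3/s
P = 0.0786111 * (5.3 * 1e5) / 0.74 / 1000 = 56.30

56.30 kW


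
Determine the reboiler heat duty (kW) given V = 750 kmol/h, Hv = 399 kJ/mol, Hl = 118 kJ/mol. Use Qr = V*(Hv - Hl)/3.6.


Qr = 750 * (399 - 118) / 3.6 = 750 * 281 / 3.6 = 58540

58540 kW


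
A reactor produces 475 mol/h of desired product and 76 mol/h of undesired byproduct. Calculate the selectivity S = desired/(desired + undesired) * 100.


Selectivity = desired / (desired + undesired) * 100
Total products = 475 + 76 = 551 mol/h
S = 475 / 551 * 100
= 0.8621 * 100
= 86.21 %

86.21 %


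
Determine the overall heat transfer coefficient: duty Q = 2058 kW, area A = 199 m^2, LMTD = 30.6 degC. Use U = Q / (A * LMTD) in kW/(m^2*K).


From Q = U*A*LMTD, U = Q / (A * LMTD)
U = 2058 / (199 * 30.6) = 2058 / 6089.4 = 0.3380

0.3380 kW/(m^2*K)


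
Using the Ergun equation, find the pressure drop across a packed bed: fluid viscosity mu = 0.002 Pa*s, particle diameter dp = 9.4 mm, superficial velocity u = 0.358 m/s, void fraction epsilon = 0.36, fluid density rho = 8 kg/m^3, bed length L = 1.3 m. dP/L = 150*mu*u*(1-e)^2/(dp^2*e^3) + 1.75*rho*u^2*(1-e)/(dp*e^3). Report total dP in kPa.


dp = 9.4 mm = 0.0094 m
Viscous term = 150*0.002*0.358*(1-0.36)^2 / (0.0094^2*0.36^3) = 10670.9
Inertial term = 1.75*8*0.358^2*(1-0.36) / (0.0094*0.36^3) = 2618.42
dP/L = 10670.9 + 2618.42 = 13289.3 Pa/m
dP = 13289.3 * 1.3 / 1000 = 17.28 kPa

17.28 kPa


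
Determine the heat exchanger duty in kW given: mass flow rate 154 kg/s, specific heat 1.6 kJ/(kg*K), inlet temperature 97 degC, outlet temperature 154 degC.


Q = m_dot * cp * delta_T
delta_T = 154 - 97 = 57 K
Q = 154 * 1.6 * 57
= 246.4 * 57
= 14044.8 kW

14044.8 kW


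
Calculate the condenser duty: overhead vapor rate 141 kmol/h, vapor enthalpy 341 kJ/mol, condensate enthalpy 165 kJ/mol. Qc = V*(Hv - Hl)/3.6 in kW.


Qc = 141 * (341 - 165) / 3.6 = 141 * 176 / 3.6 = 6893

6893 kW


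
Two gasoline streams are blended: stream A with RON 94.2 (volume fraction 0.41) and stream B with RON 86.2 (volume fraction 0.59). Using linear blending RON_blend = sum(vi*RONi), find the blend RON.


Linear blending: RON_blend = sum(vi * RONi)
Contribution 1: 0.41 * 94.2 = 38.622
Contribution 2: 0.59 * 86.2 = 50.858
RON_blend = 38.622 + 50.858 = 89.48

89.48


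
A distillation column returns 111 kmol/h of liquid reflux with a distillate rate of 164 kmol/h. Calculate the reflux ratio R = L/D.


Reflux ratio definition: R = L / D (liquid returned / distillate withdrawn)
L = 111 kmol/h, D = 164 kmol/h
R = 111 / 164 = 0.6768

0.6768
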